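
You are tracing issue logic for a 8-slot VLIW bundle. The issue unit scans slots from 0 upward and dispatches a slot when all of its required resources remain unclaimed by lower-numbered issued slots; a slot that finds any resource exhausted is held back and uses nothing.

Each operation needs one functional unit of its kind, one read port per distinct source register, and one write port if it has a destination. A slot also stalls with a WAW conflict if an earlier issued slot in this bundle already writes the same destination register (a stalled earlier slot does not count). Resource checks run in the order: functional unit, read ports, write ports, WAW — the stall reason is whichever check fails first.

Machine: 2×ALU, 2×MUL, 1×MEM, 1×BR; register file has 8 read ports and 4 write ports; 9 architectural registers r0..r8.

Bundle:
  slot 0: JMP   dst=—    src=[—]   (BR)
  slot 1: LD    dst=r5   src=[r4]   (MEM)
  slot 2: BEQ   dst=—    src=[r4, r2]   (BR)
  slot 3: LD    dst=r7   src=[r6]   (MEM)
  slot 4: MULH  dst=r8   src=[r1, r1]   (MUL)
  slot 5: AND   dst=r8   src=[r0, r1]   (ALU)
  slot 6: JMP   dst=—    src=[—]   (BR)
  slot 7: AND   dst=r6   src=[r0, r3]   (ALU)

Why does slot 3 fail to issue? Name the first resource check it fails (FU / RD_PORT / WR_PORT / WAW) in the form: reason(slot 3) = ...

reason(slot 3) = FU

#0 BR src=- dispatched  <A:2 Mu:2 Ld:1 B:0 rd:8 wr:4>
#1 MEM src=r4 dispatched  <A:2 Mu:2 Ld:0 B:0 rd:7 wr:3>
#2 BR src=r4,r2 held:FU  <A:2 Mu:2 Ld:0 B:0 rd:7 wr:3>
#3 MEM src=r6 held:FU  <A:2 Mu:2 Ld:0 B:0 rd:7 wr:3>
#4 MUL src=r1,r1 dispatched  <A:2 Mu:1 Ld:0 B:0 rd:6 wr:2>
#5 ALU src=r0,r1 held:WAW  <A:2 Mu:1 Ld:0 B:0 rd:6 wr:2>
#6 BR src=- held:FU  <A:2 Mu:1 Ld:0 B:0 rd:6 wr:2>
#7 ALU src=r0,r3 dispatched  <A:1 Mu:1 Ld:0 B:0 rd:4 wr:1>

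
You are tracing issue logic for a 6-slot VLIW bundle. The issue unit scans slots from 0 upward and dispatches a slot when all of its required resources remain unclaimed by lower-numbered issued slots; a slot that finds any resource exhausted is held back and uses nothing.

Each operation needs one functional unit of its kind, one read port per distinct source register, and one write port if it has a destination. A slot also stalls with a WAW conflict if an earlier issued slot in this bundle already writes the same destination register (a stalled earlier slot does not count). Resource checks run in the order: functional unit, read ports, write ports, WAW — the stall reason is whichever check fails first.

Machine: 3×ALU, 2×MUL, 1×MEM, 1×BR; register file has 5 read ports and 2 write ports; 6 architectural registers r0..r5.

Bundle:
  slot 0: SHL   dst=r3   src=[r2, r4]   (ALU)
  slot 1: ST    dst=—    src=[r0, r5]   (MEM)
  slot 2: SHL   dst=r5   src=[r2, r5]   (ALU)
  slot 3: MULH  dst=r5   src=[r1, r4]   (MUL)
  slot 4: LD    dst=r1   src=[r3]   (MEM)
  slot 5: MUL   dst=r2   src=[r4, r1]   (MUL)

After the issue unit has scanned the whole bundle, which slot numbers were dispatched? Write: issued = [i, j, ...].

issued = [0, 1]

slot 0 (ALU): ISSUE — free A2,Mu2,Ld1,B1 rp3 wp1
slot 1 (MEM): ISSUE — free A2,Mu2,Ld0,B1 rp1 wp1
slot 2 (ALU): stall RD_PORT — free A2,Mu2,Ld0,B1 rp1 wp1
slot 3 (MUL): stall RD_PORT — free A2,Mu2,Ld0,B1 rp1 wp1
slot 4 (MEM): stall FU — free A2,Mu2,Ld0,B1 rp1 wp1
slot 5 (MUL): stall RD_PORT — free A2,Mu2,Ld0,B1 rp1 wp1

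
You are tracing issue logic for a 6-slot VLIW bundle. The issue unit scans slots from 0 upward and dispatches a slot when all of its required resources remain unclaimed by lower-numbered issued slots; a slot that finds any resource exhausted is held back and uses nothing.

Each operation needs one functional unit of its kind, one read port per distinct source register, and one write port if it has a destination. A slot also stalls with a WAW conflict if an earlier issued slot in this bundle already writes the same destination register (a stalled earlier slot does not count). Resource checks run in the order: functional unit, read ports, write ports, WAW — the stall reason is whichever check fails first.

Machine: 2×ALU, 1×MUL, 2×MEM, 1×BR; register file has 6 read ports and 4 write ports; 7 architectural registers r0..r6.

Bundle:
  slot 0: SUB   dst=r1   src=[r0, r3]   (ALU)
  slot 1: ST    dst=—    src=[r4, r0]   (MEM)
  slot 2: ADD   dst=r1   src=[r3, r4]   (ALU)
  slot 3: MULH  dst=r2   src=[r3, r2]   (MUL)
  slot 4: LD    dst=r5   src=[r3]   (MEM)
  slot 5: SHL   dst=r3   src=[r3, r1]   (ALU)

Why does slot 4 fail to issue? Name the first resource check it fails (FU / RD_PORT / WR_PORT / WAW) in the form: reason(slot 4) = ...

[0] ALU needs rd=2 wr=1: ok; after: ALU=1 MUL=1 MEM=2 BR=1, R=4, W=3
[1] MEM needs rd=2 wr=0: ok; after: ALU=1 MUL=1 MEM=1 BR=1, R=2, W=3
[2] ALU needs rd=2 wr=1: WAW; after: ALU=1 MUL=1 MEM=1 BR=1, R=2, W=3
[3] MUL needs rd=2 wr=1: ok; after: ALU=1 MUL=0 MEM=1 BR=1, R=0, W=2
[4] MEM needs rd=1 wr=1: RD_PORT; after: ALU=1 MUL=0 MEM=1 BR=1, R=0, W=2
[5] ALU needs rd=2 wr=1: RD_PORT; after: ALU=1 MUL=0 MEM=1 BR=1, R=0, W=2

reason(slot 4) = RD_PORT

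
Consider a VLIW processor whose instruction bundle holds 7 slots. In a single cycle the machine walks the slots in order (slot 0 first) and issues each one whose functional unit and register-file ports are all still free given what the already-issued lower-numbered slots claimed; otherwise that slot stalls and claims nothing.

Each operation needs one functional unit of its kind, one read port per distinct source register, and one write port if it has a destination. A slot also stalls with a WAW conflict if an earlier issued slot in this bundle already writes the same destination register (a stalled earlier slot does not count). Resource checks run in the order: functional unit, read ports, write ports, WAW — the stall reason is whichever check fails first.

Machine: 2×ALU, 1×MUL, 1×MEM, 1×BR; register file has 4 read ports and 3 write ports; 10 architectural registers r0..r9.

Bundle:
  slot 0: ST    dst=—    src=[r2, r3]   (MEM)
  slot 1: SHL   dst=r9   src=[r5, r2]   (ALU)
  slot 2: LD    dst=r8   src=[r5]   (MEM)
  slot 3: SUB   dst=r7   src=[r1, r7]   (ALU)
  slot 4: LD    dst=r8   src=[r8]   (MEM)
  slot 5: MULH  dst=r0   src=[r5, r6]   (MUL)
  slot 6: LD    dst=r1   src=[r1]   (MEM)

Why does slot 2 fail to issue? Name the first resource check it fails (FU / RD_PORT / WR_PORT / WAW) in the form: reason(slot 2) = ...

[0] MEM needs rd=2 wr=0: ok; after: ALU=2 MUL=1 MEM=0 BR=1, R=2, W=3
[1] ALU needs rd=2 wr=1: ok; after: ALU=1 MUL=1 MEM=0 BR=1, R=0, W=2
[2] MEM needs rd=1 wr=1: FU; after: ALU=1 MUL=1 MEM=0 BR=1, R=0, W=2
[3] ALU needs rd=2 wr=1: RD_PORT; after: ALU=1 MUL=1 MEM=0 BR=1, R=0, W=2
[4] MEM needs rd=1 wr=1: FU; after: ALU=1 MUL=1 MEM=0 BR=1, R=0, W=2
[5] MUL needs rd=2 wr=1: RD_PORT; after: ALU=1 MUL=1 MEM=0 BR=1, R=0, W=2
[6] MEM needs rd=1 wr=1: FU; after: ALU=1 MUL=1 MEM=0 BR=1, R=0, W=2

reason(slot 2) = FU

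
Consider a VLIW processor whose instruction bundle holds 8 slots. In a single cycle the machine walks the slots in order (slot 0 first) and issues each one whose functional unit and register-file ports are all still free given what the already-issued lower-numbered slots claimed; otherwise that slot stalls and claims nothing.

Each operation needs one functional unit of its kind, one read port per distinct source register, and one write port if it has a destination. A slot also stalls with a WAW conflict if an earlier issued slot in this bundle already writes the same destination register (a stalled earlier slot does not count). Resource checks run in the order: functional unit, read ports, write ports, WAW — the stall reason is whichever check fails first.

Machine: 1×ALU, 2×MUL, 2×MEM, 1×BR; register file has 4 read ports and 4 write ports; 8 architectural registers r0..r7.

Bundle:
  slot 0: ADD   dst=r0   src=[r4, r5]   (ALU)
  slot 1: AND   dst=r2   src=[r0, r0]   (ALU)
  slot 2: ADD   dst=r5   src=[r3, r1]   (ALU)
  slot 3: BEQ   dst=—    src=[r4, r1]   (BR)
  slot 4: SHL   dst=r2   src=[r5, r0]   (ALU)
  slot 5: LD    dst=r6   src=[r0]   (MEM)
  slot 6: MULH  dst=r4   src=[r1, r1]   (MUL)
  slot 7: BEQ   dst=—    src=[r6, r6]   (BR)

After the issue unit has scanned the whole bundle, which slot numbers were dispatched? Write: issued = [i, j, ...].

issued = [0, 3]

  0. ALU→r0 ⇒ go  {0A/2Mu/2Ld/1B | 2r 3w}
  1. ALU→r2 ⇒ no(FU)  {0A/2Mu/2Ld/1B | 2r 3w}
  2. ALU→r5 ⇒ no(FU)  {0A/2Mu/2Ld/1B | 2r 3w}
  3. BR ⇒ go  {0A/2Mu/2Ld/0B | 0r 3w}
  4. ALU→r2 ⇒ no(FU)  {0A/2Mu/2Ld/0B | 0r 3w}
  5. MEM→r6 ⇒ no(RD_PORT)  {0A/2Mu/2Ld/0B | 0r 3w}
  6. MUL→r4 ⇒ no(RD_PORT)  {0A/2Mu/2Ld/0B | 0r 3w}
  7. BR ⇒ no(FU)  {0A/2Mu/2Ld/0B | 0r 3w}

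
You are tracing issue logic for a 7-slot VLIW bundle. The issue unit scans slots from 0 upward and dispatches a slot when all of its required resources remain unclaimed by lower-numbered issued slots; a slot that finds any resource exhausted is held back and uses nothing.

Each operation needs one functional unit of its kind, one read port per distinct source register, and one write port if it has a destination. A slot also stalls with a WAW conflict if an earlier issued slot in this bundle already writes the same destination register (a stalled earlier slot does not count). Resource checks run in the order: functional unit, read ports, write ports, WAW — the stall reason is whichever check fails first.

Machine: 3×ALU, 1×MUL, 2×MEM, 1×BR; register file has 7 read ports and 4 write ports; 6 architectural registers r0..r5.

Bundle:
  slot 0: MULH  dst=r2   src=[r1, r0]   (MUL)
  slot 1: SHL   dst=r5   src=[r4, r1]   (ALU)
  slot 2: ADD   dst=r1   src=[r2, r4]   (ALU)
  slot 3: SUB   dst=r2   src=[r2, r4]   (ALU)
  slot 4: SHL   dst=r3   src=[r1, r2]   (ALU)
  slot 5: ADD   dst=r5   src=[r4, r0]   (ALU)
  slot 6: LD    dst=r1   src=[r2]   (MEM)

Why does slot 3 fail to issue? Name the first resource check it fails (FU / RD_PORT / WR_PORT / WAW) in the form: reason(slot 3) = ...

  0. MUL→r2 ⇒ go  {3A/0Mu/2Ld/1B | 5r 3w}
  1. ALU→r5 ⇒ go  {2A/0Mu/2Ld/1B | 3r 2w}
  2. ALU→r1 ⇒ go  {1A/0Mu/2Ld/1B | 1r 1w}
  3. ALU→r2 ⇒ no(RD_PORT)  {1A/0Mu/2Ld/1B | 1r 1w}
  4. ALU→r3 ⇒ no(RD_PORT)  {1A/0Mu/2Ld/1B | 1r 1w}
  5. ALU→r5 ⇒ no(RD_PORT)  {1A/0Mu/2Ld/1B | 1r 1w}
  6. MEM→r1 ⇒ no(WAW)  {1A/0Mu/2Ld/1B | 1r 1w}

reason(slot 3) = RD_PORT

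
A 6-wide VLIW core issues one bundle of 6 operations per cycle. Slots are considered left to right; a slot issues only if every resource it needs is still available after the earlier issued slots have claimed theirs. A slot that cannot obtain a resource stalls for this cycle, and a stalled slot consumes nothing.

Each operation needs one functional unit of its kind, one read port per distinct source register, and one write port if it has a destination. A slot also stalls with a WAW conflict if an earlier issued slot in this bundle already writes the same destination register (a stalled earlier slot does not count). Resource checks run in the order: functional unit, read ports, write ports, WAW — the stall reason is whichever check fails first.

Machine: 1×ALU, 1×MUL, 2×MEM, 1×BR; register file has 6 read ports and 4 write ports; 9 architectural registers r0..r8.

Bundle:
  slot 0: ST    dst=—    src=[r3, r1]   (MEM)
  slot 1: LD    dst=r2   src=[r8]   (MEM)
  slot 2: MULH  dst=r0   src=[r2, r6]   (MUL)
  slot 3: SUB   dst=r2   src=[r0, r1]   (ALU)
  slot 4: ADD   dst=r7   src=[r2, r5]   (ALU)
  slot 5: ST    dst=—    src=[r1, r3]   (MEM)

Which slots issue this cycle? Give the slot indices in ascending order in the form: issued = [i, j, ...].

slot 0 (MEM): ISSUE — free A1,Mu1,Ld1,B1 rp4 wp4
slot 1 (MEM): ISSUE — free A1,Mu1,Ld0,B1 rp3 wp3
slot 2 (MUL): ISSUE — free A1,Mu0,Ld0,B1 rp1 wp2
slot 3 (ALU): stall RD_PORT — free A1,Mu0,Ld0,B1 rp1 wp2
slot 4 (ALU): stall RD_PORT — free A1,Mu0,Ld0,B1 rp1 wp2
slot 5 (MEM): stall FU — free A1,Mu0,Ld0,B1 rp1 wp2

issued = [0, 1, 2]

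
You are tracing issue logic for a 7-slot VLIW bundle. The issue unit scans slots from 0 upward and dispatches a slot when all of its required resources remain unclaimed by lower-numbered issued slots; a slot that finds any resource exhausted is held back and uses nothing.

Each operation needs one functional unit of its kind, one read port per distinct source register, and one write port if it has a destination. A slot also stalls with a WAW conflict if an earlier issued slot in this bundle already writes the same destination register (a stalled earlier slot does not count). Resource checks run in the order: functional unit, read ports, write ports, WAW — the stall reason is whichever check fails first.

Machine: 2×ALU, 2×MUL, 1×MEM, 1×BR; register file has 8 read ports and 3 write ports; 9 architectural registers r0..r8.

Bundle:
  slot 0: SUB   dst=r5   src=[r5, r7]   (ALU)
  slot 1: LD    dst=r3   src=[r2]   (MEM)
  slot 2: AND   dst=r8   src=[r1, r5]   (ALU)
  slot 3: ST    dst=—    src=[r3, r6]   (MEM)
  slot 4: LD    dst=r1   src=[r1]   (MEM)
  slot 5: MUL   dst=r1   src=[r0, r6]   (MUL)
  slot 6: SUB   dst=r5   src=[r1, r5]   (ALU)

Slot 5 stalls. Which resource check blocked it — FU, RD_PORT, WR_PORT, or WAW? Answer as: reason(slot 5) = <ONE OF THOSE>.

#0 ALU src=r5,r7 dispatched  <A:1 Mu:2 Ld:1 B:1 rd:6 wr:2>
#1 MEM src=r2 dispatched  <A:1 Mu:2 Ld:0 B:1 rd:5 wr:1>
#2 ALU src=r1,r5 dispatched  <A:0 Mu:2 Ld:0 B:1 rd:3 wr:0>
#3 MEM src=r3,r6 held:FU  <A:0 Mu:2 Ld:0 B:1 rd:3 wr:0>
#4 MEM src=r1 held:FU  <A:0 Mu:2 Ld:0 B:1 rd:3 wr:0>
#5 MUL src=r0,r6 held:WR_PORT  <A:0 Mu:2 Ld:0 B:1 rd:3 wr:0>
#6 ALU src=r1,r5 held:FU  <A:0 Mu:2 Ld:0 B:1 rd:3 wr:0>

reason(slot 5) = WR_PORT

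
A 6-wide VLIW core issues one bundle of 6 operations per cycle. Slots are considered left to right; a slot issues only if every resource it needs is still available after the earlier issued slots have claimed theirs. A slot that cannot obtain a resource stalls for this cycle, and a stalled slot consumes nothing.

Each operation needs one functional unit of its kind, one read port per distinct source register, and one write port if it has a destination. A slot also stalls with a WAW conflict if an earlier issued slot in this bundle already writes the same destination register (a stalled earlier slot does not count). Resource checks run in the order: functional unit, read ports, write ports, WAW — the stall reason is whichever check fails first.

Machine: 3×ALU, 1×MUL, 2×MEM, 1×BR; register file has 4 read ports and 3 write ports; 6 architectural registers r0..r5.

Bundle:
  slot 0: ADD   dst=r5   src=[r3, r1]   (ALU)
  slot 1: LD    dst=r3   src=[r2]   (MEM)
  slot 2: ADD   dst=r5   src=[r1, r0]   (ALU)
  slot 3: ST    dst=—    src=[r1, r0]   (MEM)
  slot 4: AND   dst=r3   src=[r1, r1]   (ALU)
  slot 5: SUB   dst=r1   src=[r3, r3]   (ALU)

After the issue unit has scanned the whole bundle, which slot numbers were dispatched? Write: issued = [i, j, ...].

[0] ALU needs rd=2 wr=1: ok; after: ALU=2 MUL=1 MEM=2 BR=1, R=2, W=2
[1] MEM needs rd=1 wr=1: ok; after: ALU=2 MUL=1 MEM=1 BR=1, R=1, W=1
[2] ALU needs rd=2 wr=1: RD_PORT; after: ALU=2 MUL=1 MEM=1 BR=1, R=1, W=1
[3] MEM needs rd=2 wr=0: RD_PORT; after: ALU=2 MUL=1 MEM=1 BR=1, R=1, W=1
[4] ALU needs rd=1 wr=1: WAW; after: ALU=2 MUL=1 MEM=1 BR=1, R=1, W=1
[5] ALU needs rd=1 wr=1: ok; after: ALU=1 MUL=1 MEM=1 BR=1, R=0, W=0

issued = [0, 1, 5]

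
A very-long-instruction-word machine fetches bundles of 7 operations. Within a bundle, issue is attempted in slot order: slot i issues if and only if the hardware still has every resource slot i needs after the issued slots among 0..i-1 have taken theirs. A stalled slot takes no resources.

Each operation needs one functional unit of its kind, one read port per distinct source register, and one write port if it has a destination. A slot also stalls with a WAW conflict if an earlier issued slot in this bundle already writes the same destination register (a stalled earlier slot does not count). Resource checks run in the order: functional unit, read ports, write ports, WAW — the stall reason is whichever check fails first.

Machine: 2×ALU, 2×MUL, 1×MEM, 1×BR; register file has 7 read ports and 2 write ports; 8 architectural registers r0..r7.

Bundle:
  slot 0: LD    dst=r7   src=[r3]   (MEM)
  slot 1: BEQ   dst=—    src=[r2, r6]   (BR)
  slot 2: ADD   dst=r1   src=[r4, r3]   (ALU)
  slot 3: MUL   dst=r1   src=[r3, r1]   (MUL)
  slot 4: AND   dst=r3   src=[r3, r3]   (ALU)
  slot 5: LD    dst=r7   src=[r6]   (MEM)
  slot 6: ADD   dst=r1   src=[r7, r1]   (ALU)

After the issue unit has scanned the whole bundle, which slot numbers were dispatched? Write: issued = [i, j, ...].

(0) want 1×MEM +1rd +1wr — yes → AL2|MU2|ME0|BR1|rd6|wr1
(1) want 1×BR +2rd +0wr — yes → AL2|MU2|ME0|BR0|rd4|wr1
(2) want 1×ALU +2rd +1wr — yes → AL1|MU2|ME0|BR0|rd2|wr0
(3) want 1×MUL +2rd +1wr — WR_PORT → AL1|MU2|ME0|BR0|rd2|wr0
(4) want 1×ALU +1rd +1wr — WR_PORT → AL1|MU2|ME0|BR0|rd2|wr0
(5) want 1×MEM +1rd +1wr — FU → AL1|MU2|ME0|BR0|rd2|wr0
(6) want 1×ALU +2rd +1wr — WR_PORT → AL1|MU2|ME0|BR0|rd2|wr0

issued = [0, 1, 2]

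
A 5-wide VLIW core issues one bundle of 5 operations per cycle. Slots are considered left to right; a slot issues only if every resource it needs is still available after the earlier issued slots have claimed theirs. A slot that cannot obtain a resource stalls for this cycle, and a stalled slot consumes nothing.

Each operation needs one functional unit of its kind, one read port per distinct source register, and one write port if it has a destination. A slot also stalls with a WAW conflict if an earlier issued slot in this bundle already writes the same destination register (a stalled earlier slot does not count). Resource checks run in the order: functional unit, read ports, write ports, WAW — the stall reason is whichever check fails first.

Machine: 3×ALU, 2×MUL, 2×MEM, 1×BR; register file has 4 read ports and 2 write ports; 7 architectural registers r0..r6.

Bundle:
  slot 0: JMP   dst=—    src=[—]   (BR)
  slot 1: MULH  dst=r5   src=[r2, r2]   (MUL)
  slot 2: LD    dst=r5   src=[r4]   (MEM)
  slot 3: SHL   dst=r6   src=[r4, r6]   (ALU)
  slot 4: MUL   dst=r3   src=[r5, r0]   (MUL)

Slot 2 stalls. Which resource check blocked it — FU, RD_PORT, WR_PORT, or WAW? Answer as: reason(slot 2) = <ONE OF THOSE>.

[0] BR needs rd=0 wr=0: ok; after: ALU=3 MUL=2 MEM=2 BR=0, R=4, W=2
[1] MUL needs rd=1 wr=1: ok; after: ALU=3 MUL=1 MEM=2 BR=0, R=3, W=1
[2] MEM needs rd=1 wr=1: WAW; after: ALU=3 MUL=1 MEM=2 BR=0, R=3, W=1
[3] ALU needs rd=2 wr=1: ok; after: ALU=2 MUL=1 MEM=2 BR=0, R=1, W=0
[4] MUL needs rd=2 wr=1: RD_PORT; after: ALU=2 MUL=1 MEM=2 BR=0, R=1, W=0

reason(slot 2) = WAW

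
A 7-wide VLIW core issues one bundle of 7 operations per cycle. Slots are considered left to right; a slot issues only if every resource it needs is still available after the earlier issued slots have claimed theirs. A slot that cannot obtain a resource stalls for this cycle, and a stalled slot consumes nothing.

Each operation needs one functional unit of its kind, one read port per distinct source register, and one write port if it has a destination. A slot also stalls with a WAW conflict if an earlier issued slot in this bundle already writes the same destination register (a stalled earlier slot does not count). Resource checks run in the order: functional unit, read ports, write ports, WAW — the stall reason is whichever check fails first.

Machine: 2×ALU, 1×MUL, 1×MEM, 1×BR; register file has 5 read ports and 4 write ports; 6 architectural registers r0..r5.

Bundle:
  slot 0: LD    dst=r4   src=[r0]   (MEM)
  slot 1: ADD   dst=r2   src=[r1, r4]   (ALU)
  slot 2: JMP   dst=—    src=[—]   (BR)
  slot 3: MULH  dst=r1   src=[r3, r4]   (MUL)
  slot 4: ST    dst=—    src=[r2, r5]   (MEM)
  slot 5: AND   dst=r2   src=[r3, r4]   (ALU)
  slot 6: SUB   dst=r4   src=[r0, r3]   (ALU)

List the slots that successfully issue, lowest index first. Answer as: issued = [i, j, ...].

issued = [0, 1, 2, 3]

(0) want 1×MEM +1rd +1wr — yes → AL2|MU1|ME0|BR1|rd4|wr3
(1) want 1×ALU +2rd +1wr — yes → AL1|MU1|ME0|BR1|rd2|wr2
(2) want 1×BR +0rd +0wr — yes → AL1|MU1|ME0|BR0|rd2|wr2
(3) want 1×MUL +2rd +1wr — yes → AL1|MU0|ME0|BR0|rd0|wr1
(4) want 1×MEM +2rd +0wr — FU → AL1|MU0|ME0|BR0|rd0|wr1
(5) want 1×ALU +2rd +1wr — RD_PORT → AL1|MU0|ME0|BR0|rd0|wr1
(6) want 1×ALU +2rd +1wr — RD_PORT → AL1|MU0|ME0|BR0|rd0|wr1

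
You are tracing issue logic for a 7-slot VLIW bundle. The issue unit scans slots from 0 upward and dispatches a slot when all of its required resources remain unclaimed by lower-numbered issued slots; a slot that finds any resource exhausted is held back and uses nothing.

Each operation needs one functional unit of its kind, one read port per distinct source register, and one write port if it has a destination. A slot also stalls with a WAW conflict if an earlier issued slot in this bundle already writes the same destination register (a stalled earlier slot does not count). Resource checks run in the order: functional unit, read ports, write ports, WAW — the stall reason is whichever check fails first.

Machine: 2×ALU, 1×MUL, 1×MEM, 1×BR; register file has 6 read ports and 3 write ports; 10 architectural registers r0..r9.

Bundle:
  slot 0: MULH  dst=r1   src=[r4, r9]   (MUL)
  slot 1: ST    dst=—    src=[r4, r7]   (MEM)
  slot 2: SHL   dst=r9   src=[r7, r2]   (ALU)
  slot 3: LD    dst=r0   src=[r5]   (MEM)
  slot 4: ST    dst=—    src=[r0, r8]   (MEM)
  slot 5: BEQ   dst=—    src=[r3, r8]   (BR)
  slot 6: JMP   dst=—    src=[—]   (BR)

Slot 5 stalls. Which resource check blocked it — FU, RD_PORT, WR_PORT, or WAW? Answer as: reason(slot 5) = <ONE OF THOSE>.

#0 MUL src=r4,r9 dispatched  <A:2 Mu:0 Ld:1 B:1 rd:4 wr:2>
#1 MEM src=r4,r7 dispatched  <A:2 Mu:0 Ld:0 B:1 rd:2 wr:2>
#2 ALU src=r7,r2 dispatched  <A:1 Mu:0 Ld:0 B:1 rd:0 wr:1>
#3 MEM src=r5 held:FU  <A:1 Mu:0 Ld:0 B:1 rd:0 wr:1>
#4 MEM src=r0,r8 held:FU  <A:1 Mu:0 Ld:0 B:1 rd:0 wr:1>
#5 BR src=r3,r8 held:RD_PORT  <A:1 Mu:0 Ld:0 B:1 rd:0 wr:1>
#6 BR src=- dispatched  <A:1 Mu:0 Ld:0 B:0 rd:0 wr:1>

reason(slot 5) = RD_PORT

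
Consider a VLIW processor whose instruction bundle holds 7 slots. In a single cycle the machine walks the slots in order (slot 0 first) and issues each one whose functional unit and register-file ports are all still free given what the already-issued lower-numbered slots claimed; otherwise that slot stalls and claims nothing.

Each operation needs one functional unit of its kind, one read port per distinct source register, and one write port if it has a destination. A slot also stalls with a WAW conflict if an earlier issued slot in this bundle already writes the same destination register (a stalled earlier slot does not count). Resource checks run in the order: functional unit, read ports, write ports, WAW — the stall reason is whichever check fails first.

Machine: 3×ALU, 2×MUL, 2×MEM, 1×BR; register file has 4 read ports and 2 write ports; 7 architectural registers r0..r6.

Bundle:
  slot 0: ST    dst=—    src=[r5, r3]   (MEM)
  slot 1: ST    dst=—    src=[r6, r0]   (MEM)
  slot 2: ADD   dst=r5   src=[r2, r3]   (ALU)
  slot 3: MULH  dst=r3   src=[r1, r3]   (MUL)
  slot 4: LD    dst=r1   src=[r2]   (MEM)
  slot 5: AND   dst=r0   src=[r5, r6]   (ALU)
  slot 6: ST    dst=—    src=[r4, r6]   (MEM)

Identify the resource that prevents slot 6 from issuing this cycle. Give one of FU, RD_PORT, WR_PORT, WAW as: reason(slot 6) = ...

  0. MEM ⇒ go  {3A/2Mu/1Ld/1B | 2r 2w}
  1. MEM ⇒ go  {3A/2Mu/0Ld/1B | 0r 2w}
  2. ALU→r5 ⇒ no(RD_PORT)  {3A/2Mu/0Ld/1B | 0r 2w}
  3. MUL→r3 ⇒ no(RD_PORT)  {3A/2Mu/0Ld/1B | 0r 2w}
  4. MEM→r1 ⇒ no(FU)  {3A/2Mu/0Ld/1B | 0r 2w}
  5. ALU→r0 ⇒ no(RD_PORT)  {3A/2Mu/0Ld/1B | 0r 2w}
  6. MEM ⇒ no(FU)  {3A/2Mu/0Ld/1B | 0r 2w}

reason(slot 6) = FU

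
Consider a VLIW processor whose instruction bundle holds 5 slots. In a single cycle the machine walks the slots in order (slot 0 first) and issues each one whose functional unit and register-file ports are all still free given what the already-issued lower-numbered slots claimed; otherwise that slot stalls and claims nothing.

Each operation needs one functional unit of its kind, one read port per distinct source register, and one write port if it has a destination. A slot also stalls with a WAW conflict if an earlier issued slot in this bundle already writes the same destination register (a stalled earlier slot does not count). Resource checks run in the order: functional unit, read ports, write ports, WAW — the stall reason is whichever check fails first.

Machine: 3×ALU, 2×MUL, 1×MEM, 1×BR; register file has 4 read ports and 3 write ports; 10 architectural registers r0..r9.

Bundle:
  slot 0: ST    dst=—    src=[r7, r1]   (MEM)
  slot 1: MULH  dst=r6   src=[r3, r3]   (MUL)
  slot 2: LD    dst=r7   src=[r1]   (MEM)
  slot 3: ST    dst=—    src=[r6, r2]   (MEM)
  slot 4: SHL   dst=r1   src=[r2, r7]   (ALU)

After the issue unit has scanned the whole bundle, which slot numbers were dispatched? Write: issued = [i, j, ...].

issued = [0, 1]

[0] MEM needs rd=2 wr=0: ok; after: ALU=3 MUL=2 MEM=0 BR=1, R=2, W=3
[1] MUL needs rd=1 wr=1: ok; after: ALU=3 MUL=1 MEM=0 BR=1, R=1, W=2
[2] MEM needs rd=1 wr=1: FU; after: ALU=3 MUL=1 MEM=0 BR=1, R=1, W=2
[3] MEM needs rd=2 wr=0: FU; after: ALU=3 MUL=1 MEM=0 BR=1, R=1, W=2
[4] ALU needs rd=2 wr=1: RD_PORT; after: ALU=3 MUL=1 MEM=0 BR=1, R=1, W=2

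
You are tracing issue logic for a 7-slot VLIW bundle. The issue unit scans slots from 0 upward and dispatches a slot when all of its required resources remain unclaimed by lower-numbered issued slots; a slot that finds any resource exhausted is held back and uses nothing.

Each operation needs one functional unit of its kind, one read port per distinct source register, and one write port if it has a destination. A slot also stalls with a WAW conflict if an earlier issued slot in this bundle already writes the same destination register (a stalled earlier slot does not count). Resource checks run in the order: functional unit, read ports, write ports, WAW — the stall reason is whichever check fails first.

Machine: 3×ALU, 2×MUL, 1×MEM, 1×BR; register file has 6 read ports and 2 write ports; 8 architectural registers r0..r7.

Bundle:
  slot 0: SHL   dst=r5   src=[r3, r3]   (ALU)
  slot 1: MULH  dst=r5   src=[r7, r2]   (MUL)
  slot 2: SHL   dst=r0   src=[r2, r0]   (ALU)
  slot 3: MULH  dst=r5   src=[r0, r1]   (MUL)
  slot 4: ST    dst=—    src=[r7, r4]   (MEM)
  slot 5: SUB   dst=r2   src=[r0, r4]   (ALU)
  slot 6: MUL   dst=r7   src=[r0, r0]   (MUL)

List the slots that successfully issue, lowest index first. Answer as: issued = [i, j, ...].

issued = [0, 2, 4]

  0. ALU→r5 ⇒ go  {2A/2Mu/1Ld/1B | 5r 1w}
  1. MUL→r5 ⇒ no(WAW)  {2A/2Mu/1Ld/1B | 5r 1w}
  2. ALU→r0 ⇒ go  {1A/2Mu/1Ld/1B | 3r 0w}
  3. MUL→r5 ⇒ no(WR_PORT)  {1A/2Mu/1Ld/1B | 3r 0w}
  4. MEM ⇒ go  {1A/2Mu/0Ld/1B | 1r 0w}
  5. ALU→r2 ⇒ no(RD_PORT)  {1A/2Mu/0Ld/1B | 1r 0w}
  6. MUL→r7 ⇒ no(WR_PORT)  {1A/2Mu/0Ld/1B | 1r 0w}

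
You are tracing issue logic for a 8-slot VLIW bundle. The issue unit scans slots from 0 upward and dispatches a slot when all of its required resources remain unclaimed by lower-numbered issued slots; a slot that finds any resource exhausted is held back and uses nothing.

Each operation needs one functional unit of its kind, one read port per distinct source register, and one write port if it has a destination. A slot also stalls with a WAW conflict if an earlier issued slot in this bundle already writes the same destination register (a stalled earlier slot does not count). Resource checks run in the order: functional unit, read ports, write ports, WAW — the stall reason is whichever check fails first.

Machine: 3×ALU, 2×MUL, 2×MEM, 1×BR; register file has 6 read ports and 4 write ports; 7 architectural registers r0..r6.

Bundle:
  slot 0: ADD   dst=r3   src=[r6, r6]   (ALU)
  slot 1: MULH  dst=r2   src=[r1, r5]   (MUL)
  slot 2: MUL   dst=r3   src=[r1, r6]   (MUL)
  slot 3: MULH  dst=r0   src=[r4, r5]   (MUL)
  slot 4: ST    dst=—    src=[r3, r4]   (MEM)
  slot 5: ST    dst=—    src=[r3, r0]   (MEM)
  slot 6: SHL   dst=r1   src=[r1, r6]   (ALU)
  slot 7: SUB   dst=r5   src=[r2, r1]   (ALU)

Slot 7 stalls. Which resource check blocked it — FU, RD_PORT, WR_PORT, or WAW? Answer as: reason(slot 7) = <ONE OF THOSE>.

#0 ALU src=r6,r6 dispatched  <A:2 Mu:2 Ld:2 B:1 rd:5 wr:3>
#1 MUL src=r1,r5 dispatched  <A:2 Mu:1 Ld:2 B:1 rd:3 wr:2>
#2 MUL src=r1,r6 held:WAW  <A:2 Mu:1 Ld:2 B:1 rd:3 wr:2>
#3 MUL src=r4,r5 dispatched  <A:2 Mu:0 Ld:2 B:1 rd:1 wr:1>
#4 MEM src=r3,r4 held:RD_PORT  <A:2 Mu:0 Ld:2 B:1 rd:1 wr:1>
#5 MEM src=r3,r0 held:RD_PORT  <A:2 Mu:0 Ld:2 B:1 rd:1 wr:1>
#6 ALU src=r1,r6 held:RD_PORT  <A:2 Mu:0 Ld:2 B:1 rd:1 wr:1>
#7 ALU src=r2,r1 held:RD_PORT  <A:2 Mu:0 Ld:2 B:1 rd:1 wr:1>

reason(slot 7) = RD_PORT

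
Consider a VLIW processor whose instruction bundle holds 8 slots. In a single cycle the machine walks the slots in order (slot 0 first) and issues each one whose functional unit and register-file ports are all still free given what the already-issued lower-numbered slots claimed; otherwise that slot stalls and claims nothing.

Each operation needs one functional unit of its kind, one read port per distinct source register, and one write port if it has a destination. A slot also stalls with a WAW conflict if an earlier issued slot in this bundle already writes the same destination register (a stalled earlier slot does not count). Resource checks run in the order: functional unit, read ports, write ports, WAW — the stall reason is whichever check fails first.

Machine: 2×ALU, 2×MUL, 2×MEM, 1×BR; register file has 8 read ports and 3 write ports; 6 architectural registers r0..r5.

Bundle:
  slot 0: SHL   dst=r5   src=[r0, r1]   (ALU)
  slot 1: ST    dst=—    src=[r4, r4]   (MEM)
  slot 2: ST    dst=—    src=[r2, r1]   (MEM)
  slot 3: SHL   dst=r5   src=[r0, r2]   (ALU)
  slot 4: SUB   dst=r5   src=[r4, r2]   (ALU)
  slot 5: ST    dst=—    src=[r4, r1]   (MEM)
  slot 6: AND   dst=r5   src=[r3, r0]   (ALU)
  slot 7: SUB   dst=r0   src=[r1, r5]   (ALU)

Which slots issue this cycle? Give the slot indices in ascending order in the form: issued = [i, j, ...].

(0) want 1×ALU +2rd +1wr — yes → AL1|MU2|ME2|BR1|rd6|wr2
(1) want 1×MEM +1rd +0wr — yes → AL1|MU2|ME1|BR1|rd5|wr2
(2) want 1×MEM +2rd +0wr — yes → AL1|MU2|ME0|BR1|rd3|wr2
(3) want 1×ALU +2rd +1wr — WAW → AL1|MU2|ME0|BR1|rd3|wr2
(4) want 1×ALU +2rd +1wr — WAW → AL1|MU2|ME0|BR1|rd3|wr2
(5) want 1×MEM +2rd +0wr — FU → AL1|MU2|ME0|BR1|rd3|wr2
(6) want 1×ALU +2rd +1wr — WAW → AL1|MU2|ME0|BR1|rd3|wr2
(7) want 1×ALU +2rd +1wr — yes → AL0|MU2|ME0|BR1|rd1|wr1

issued = [0, 1, 2, 7]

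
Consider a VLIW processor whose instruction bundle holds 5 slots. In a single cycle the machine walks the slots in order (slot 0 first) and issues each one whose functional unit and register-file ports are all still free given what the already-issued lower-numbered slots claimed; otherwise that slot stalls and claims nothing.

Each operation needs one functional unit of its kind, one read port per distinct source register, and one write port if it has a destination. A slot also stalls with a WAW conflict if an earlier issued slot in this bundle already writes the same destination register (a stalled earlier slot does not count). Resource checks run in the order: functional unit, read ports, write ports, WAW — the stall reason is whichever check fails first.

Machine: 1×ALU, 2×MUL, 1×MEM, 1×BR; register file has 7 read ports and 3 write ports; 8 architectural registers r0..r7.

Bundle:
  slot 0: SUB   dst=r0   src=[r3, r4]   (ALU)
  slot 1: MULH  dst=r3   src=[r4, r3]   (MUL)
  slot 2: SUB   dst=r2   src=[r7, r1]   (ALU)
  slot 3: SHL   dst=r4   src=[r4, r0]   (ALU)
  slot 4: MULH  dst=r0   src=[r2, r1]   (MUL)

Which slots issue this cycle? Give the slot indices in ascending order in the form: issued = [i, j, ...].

slot 0 (ALU): ISSUE — free A0,Mu2,Ld1,B1 rp5 wp2
slot 1 (MUL): ISSUE — free A0,Mu1,Ld1,B1 rp3 wp1
slot 2 (ALU): stall FU — free A0,Mu1,Ld1,B1 rp3 wp1
slot 3 (ALU): stall FU — free A0,Mu1,Ld1,B1 rp3 wp1
slot 4 (MUL): stall WAW — free A0,Mu1,Ld1,B1 rp3 wp1

issued = [0, 1]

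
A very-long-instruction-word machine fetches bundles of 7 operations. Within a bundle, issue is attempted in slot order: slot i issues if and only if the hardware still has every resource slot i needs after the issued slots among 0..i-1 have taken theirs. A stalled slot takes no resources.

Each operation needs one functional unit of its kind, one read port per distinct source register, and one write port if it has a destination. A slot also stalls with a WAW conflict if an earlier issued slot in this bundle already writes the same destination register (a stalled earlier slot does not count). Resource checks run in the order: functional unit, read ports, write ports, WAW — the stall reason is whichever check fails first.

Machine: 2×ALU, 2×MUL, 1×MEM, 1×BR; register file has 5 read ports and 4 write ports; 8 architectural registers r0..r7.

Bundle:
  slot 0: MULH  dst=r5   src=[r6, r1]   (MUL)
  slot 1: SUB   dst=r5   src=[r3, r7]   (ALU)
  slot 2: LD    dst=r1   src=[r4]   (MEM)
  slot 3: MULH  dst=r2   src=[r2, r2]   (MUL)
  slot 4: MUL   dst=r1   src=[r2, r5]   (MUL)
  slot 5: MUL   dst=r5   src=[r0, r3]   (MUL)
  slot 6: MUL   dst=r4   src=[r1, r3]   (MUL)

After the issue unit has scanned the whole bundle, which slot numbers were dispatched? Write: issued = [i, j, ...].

issued = [0, 2, 3]

[0] MUL needs rd=2 wr=1: ok; after: ALU=2 MUL=1 MEM=1 BR=1, R=3, W=3
[1] ALU needs rd=2 wr=1: WAW; after: ALU=2 MUL=1 MEM=1 BR=1, R=3, W=3
[2] MEM needs rd=1 wr=1: ok; after: ALU=2 MUL=1 MEM=0 BR=1, R=2, W=2
[3] MUL needs rd=1 wr=1: ok; after: ALU=2 MUL=0 MEM=0 BR=1, R=1, W=1
[4] MUL needs rd=2 wr=1: FU; after: ALU=2 MUL=0 MEM=0 BR=1, R=1, W=1
[5] MUL needs rd=2 wr=1: FU; after: ALU=2 MUL=0 MEM=0 BR=1, R=1, W=1
[6] MUL needs rd=2 wr=1: FU; after: ALU=2 MUL=0 MEM=0 BR=1, R=1, W=1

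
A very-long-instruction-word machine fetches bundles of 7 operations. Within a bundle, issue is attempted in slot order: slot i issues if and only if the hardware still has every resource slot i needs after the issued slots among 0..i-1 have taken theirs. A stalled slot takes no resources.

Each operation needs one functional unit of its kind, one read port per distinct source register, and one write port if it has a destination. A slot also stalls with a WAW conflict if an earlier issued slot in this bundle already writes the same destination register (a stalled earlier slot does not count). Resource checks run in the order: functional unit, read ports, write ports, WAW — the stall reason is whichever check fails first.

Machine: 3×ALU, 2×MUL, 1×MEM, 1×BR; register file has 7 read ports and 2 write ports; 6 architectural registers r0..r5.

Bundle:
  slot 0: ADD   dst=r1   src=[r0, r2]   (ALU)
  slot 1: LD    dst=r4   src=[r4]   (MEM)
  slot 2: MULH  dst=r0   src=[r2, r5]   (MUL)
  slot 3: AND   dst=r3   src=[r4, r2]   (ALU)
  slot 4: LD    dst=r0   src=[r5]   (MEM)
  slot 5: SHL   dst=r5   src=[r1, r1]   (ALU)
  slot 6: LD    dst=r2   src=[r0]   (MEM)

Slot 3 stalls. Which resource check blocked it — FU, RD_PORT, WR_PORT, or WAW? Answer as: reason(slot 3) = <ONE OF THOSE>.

[0] ALU needs rd=2 wr=1: ok; after: ALU=2 MUL=2 MEM=1 BR=1, R=5, W=1
[1] MEM needs rd=1 wr=1: ok; after: ALU=2 MUL=2 MEM=0 BR=1, R=4, W=0
[2] MUL needs rd=2 wr=1: WR_PORT; after: ALU=2 MUL=2 MEM=0 BR=1, R=4, W=0
[3] ALU needs rd=2 wr=1: WR_PORT; after: ALU=2 MUL=2 MEM=0 BR=1, R=4, W=0
[4] MEM needs rd=1 wr=1: FU; after: ALU=2 MUL=2 MEM=0 BR=1, R=4, W=0
[5] ALU needs rd=1 wr=1: WR_PORT; after: ALU=2 MUL=2 MEM=0 BR=1, R=4, W=0
[6] MEM needs rd=1 wr=1: FU; after: ALU=2 MUL=2 MEM=0 BR=1, R=4, W=0

reason(slot 3) = WR_PORT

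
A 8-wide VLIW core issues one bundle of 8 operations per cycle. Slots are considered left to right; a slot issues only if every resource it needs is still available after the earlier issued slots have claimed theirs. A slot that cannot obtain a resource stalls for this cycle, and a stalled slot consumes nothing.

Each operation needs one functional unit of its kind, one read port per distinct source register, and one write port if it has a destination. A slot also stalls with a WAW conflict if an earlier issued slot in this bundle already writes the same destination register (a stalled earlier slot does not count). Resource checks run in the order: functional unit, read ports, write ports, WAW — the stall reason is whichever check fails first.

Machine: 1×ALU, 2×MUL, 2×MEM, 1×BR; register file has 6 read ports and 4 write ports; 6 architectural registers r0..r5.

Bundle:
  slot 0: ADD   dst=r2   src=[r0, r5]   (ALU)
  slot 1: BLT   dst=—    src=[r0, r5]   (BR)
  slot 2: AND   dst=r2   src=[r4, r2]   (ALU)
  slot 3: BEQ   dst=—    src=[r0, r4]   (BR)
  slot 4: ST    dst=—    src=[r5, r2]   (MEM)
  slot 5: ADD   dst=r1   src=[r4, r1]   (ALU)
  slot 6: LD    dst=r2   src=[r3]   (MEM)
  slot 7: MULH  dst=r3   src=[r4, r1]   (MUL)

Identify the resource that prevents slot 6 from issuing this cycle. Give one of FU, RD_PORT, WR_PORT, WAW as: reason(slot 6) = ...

#0 ALU src=r0,r5 dispatched  <A:0 Mu:2 Ld:2 B:1 rd:4 wr:3>
#1 BR src=r0,r5 dispatched  <A:0 Mu:2 Ld:2 B:0 rd:2 wr:3>
#2 ALU src=r4,r2 held:FU  <A:0 Mu:2 Ld:2 B:0 rd:2 wr:3>
#3 BR src=r0,r4 held:FU  <A:0 Mu:2 Ld:2 B:0 rd:2 wr:3>
#4 MEM src=r5,r2 dispatched  <A:0 Mu:2 Ld:1 B:0 rd:0 wr:3>
#5 ALU src=r4,r1 held:FU  <A:0 Mu:2 Ld:1 B:0 rd:0 wr:3>
#6 MEM src=r3 held:RD_PORT  <A:0 Mu:2 Ld:1 B:0 rd:0 wr:3>
#7 MUL src=r4,r1 held:RD_PORT  <A:0 Mu:2 Ld:1 B:0 rd:0 wr:3>

reason(slot 6) = RD_PORT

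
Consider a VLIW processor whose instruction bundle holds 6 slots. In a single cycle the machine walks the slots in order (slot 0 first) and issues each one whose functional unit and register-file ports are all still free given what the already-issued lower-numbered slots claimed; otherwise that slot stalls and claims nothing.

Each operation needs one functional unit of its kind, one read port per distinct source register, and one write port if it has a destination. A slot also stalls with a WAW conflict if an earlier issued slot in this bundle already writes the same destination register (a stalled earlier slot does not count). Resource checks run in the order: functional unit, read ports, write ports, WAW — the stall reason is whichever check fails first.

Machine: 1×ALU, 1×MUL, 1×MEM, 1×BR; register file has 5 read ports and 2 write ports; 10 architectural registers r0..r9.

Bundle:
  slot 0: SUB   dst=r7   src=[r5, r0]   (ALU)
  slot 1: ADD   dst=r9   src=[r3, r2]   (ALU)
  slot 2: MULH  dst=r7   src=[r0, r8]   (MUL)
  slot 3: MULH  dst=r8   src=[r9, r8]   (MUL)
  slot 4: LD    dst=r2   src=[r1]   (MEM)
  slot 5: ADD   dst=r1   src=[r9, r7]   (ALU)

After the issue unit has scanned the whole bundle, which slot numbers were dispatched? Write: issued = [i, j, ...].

slot 0 (ALU): ISSUE — free A0,Mu1,Ld1,B1 rp3 wp1
slot 1 (ALU): stall FU — free A0,Mu1,Ld1,B1 rp3 wp1
slot 2 (MUL): stall WAW — free A0,Mu1,Ld1,B1 rp3 wp1
slot 3 (MUL): ISSUE — free A0,Mu0,Ld1,B1 rp1 wp0
slot 4 (MEM): stall WR_PORT — free A0,Mu0,Ld1,B1 rp1 wp0
slot 5 (ALU): stall FU — free A0,Mu0,Ld1,B1 rp1 wp0

issued = [0, 3]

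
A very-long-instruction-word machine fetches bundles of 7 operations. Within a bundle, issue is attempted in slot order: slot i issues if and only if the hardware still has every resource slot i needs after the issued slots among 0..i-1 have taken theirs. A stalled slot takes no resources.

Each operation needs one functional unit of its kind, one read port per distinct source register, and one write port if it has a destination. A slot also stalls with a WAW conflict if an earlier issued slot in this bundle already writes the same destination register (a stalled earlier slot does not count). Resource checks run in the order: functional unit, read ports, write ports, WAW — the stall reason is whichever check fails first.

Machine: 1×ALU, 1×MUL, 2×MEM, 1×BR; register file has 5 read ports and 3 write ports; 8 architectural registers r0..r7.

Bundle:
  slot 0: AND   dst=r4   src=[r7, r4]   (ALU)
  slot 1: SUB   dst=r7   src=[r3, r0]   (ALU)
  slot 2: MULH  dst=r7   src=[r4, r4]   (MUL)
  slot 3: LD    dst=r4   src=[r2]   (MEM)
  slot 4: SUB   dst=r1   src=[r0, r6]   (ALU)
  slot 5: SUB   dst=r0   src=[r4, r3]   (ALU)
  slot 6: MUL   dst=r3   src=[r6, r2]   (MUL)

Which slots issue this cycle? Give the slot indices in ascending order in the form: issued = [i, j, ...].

issued = [0, 2]

[0] ALU needs rd=2 wr=1: ok; after: ALU=0 MUL=1 MEM=2 BR=1, R=3, W=2
[1] ALU needs rd=2 wr=1: FU; after: ALU=0 MUL=1 MEM=2 BR=1, R=3, W=2
[2] MUL needs rd=1 wr=1: ok; after: ALU=0 MUL=0 MEM=2 BR=1, R=2, W=1
[3] MEM needs rd=1 wr=1: WAW; after: ALU=0 MUL=0 MEM=2 BR=1, R=2, W=1
[4] ALU needs rd=2 wr=1: FU; after: ALU=0 MUL=0 MEM=2 BR=1, R=2, W=1
[5] ALU needs rd=2 wr=1: FU; after: ALU=0 MUL=0 MEM=2 BR=1, R=2, W=1
[6] MUL needs rd=2 wr=1: FU; after: ALU=0 MUL=0 MEM=2 BR=1, R=2, W=1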